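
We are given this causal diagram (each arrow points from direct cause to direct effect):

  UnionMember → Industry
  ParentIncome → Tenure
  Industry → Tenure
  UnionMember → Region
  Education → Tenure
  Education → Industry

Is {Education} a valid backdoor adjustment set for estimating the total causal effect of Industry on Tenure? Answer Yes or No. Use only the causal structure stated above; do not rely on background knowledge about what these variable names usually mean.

Yes

Backdoor paths from Industry to Tenure (paths whose first edge points into Industry):
  P1: Industry <- Education -> Tenure
Condition 1 (no descendant of Industry in the set): holds — descendants of Industry are {Tenure}; none are in {Education}.
Condition 2 (every backdoor path blocked by {Education}):
  P1: blocked at fork node Education ∈ conditioning set.
{Education} satisfies the backdoor criterion.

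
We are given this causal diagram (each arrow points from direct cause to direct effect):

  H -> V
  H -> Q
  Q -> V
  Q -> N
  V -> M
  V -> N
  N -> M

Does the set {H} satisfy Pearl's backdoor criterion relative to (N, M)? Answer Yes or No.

No

Backdoor paths from N to M (paths whose first edge points into N):
  P1: N <- Q <- H -> V -> M
  P2: N <- Q -> V -> M
  P3: N <- V -> M
Condition 1 (no descendant of N in the set): holds — descendants of N are {M}; none are in {H}.
Condition 2 (every backdoor path blocked by {H}):
  P1: blocked at fork node H ∈ conditioning set.
  P2: open — no interior node is in the conditioning set.
  P3: open — no interior node is in the conditioning set.
{H} does not satisfy the backdoor criterion.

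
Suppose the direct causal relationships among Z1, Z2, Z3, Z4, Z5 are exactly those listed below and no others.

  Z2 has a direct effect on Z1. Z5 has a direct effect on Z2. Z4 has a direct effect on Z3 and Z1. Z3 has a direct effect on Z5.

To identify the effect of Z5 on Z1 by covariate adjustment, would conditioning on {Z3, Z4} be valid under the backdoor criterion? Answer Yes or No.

Yes

Backdoor paths from Z5 to Z1 (paths whose first edge points into Z5):
  P1: Z5 <- Z3 <- Z4 -> Z1
Condition 1 (no descendant of Z5 in the set): holds — descendants of Z5 are {Z1, Z2}; none are in {Z3, Z4}.
Condition 2 (every backdoor path blocked by {Z3, Z4}):
  P1: blocked at chain node Z3 ∈ conditioning set.
{Z3, Z4} satisfies the backdoor criterion.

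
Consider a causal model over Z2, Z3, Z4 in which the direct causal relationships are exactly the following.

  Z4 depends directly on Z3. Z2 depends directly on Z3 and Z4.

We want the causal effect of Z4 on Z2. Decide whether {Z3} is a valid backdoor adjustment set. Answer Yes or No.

Backdoor paths from Z4 to Z2 (paths whose first edge points into Z4):
  P1: Z4 <- Z3 -> Z2
Condition 1 (no descendant of Z4 in the set): holds — descendants of Z4 are {Z2}; none are in {Z3}.
Condition 2 (every backdoor path blocked by {Z3}):
  P1: blocked at fork node Z3 ∈ conditioning set.
{Z3} satisfies the backdoor criterion.

Yes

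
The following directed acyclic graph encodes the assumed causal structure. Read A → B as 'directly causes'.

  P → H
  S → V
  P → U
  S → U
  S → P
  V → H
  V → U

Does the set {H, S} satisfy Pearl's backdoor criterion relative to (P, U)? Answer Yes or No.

Backdoor paths from P to U (paths whose first edge points into P):
  P1: P <- S -> V -> U
  P2: P <- S -> U
Condition 1 (no descendant of P in the set): FAILS — H is a descendant of P.
Condition 2 (every backdoor path blocked by {H, S}):
  P1: blocked at fork node S ∈ conditioning set.
  P2: blocked at fork node S ∈ conditioning set.
{H, S} does not satisfy the backdoor criterion.

No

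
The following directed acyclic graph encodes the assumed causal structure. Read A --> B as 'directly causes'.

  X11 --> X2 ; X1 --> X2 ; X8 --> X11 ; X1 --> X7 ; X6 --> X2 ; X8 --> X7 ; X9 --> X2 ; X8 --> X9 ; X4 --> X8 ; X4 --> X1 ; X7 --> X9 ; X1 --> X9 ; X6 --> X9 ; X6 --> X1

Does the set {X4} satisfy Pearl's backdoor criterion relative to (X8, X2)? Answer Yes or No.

Yes

Backdoor paths from X8 to X2 (paths whose first edge points into X8):
  P1: X8 <- X4 -> X1 <- X6 -> X9 -> X2
  P2: X8 <- X4 -> X1 <- X6 -> X2
  P3: X8 <- X4 -> X1 -> X7 -> X9 <- X6 -> X2
  P4: X8 <- X4 -> X1 -> X7 -> X9 -> X2
  P5: X8 <- X4 -> X1 -> X9 <- X6 -> X2
  P6: X8 <- X4 -> X1 -> X9 -> X2
  P7: X8 <- X4 -> X1 -> X2
Condition 1 (no descendant of X8 in the set): holds — descendants of X8 are {X11, X2, X7, X9}; none are in {X4}.
Condition 2 (every backdoor path blocked by {X4}):
  P1: blocked at fork node X4 ∈ conditioning set.
  P2: blocked at fork node X4 ∈ conditioning set.
  P3: blocked at fork node X4 ∈ conditioning set.
  P4: blocked at fork node X4 ∈ conditioning set.
  P5: blocked at fork node X4 ∈ conditioning set.
  P6: blocked at fork node X4 ∈ conditioning set.
  P7: blocked at fork node X4 ∈ conditioning set.
{X4} satisfies the backdoor criterion.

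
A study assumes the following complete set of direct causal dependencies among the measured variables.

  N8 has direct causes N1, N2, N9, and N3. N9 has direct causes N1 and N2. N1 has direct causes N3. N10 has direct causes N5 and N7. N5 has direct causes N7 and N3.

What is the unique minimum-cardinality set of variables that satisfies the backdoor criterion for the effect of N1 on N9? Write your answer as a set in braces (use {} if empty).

Variables eligible for adjustment (non-descendants of N1, excluding N1 and N9): {N10, N2, N3, N5, N7}.
Backdoor paths from N1 to N9:
  P1: N1 <- N3 -> N8 <- N2 -> N9
  P2: N1 <- N3 -> N8 <- N9
Each backdoor path contains an unconditioned collider, so every path is already blocked with the empty conditioning set:
  P1: blocked at collider N8 (neither it nor any descendant is in the conditioning set).
  P2: blocked at collider N8 (neither it nor any descendant is in the conditioning set).
The empty set is therefore the unique smallest valid set.

{}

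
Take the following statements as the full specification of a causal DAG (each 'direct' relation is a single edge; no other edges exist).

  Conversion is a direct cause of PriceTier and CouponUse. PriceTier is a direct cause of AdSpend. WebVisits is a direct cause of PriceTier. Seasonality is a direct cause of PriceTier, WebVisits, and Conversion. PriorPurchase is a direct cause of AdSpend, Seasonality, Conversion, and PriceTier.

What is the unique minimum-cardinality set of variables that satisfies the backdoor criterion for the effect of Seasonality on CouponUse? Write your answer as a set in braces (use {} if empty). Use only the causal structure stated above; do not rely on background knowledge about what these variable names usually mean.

Variables eligible for adjustment (non-descendants of Seasonality, excluding Seasonality and CouponUse): {PriorPurchase}.
Backdoor paths from Seasonality to CouponUse:
  P1: Seasonality <- PriorPurchase -> Conversion -> CouponUse
  P2: Seasonality <- PriorPurchase -> PriceTier <- Conversion -> CouponUse
  P3: Seasonality <- PriorPurchase -> AdSpend <- PriceTier <- Conversion -> CouponUse
The empty set is not sufficient: P1 (Seasonality <- PriorPurchase -> Conversion -> CouponUse) has no collider blocking it and no conditioned non-collider, so it is open.
Try {PriorPurchase}:
  P1: blocked at fork node PriorPurchase ∈ conditioning set.
  P2: blocked at fork node PriorPurchase ∈ conditioning set.
  P3: blocked at fork node PriorPurchase ∈ conditioning set.
{PriorPurchase} contains no descendant of Seasonality and blocks every backdoor path.
{PriorPurchase} is the unique smallest valid adjustment set.

{PriorPurchase}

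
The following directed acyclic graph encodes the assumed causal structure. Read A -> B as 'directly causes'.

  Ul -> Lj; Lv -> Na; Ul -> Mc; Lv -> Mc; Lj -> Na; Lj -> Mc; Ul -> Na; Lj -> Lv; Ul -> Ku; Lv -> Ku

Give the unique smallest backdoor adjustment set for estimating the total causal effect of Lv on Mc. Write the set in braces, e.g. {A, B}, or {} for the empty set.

Variables eligible for adjustment (non-descendants of Lv, excluding Lv and Mc): {Lj, Ul}.
Backdoor paths from Lv to Mc:
  P1: Lv <- Lj <- Ul -> Mc
  P2: Lv <- Lj -> Na <- Ul -> Mc
  P3: Lv <- Lj -> Mc
The empty set is not sufficient: P1 (Lv <- Lj <- Ul -> Mc) has no collider blocking it and no conditioned non-collider, so it is open.
Try {Lj}:
  P1: blocked at chain node Lj ∈ conditioning set.
  P2: blocked at fork node Lj ∈ conditioning set.
  P3: blocked at fork node Lj ∈ conditioning set.
{Lj} contains no descendant of Lv and blocks every backdoor path.
No other singleton works — e.g. {Ul} leaves P3 open — so {Lj} is the unique smallest valid adjustment set.

{Lj}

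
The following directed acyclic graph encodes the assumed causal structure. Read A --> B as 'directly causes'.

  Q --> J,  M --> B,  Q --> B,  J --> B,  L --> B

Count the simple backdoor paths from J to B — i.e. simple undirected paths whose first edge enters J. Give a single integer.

A backdoor path from J to B is any simple undirected path whose first edge points into J (i.e. leaves J via a parent).
Parents of J: {Q}.
Enumerating:
  P1: J <- Q -> B
That exhausts the simple backdoor paths. Count: 1.

1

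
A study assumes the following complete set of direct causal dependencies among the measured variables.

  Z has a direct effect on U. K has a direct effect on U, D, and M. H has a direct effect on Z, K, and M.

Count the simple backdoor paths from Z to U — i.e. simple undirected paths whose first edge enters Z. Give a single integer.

2

A backdoor path from Z to U is any simple undirected path whose first edge points into Z (i.e. leaves Z via a parent).
Parents of Z: {H}.
Enumerating:
  P1: Z <- H -> K -> U
  P2: Z <- H -> M <- K -> U
That exhausts the simple backdoor paths. Count: 2.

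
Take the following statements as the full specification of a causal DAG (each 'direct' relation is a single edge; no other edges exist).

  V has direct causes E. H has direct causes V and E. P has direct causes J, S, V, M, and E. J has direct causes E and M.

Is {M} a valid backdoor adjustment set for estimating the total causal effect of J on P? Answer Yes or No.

No

Backdoor paths from J to P (paths whose first edge points into J):
  P1: J <- M -> P
  P2: J <- E -> V -> P
  P3: J <- E -> H <- V -> P
  P4: J <- E -> P
Condition 1 (no descendant of J in the set): holds — descendants of J are {P}; none are in {M}.
Condition 2 (every backdoor path blocked by {M}):
  P1: blocked at fork node M ∈ conditioning set.
  P2: open — no interior node is in the conditioning set.
  P3: blocked at collider H (neither it nor any descendant is in the conditioning set).
  P4: open — no interior node is in the conditioning set.
{M} does not satisfy the backdoor criterion.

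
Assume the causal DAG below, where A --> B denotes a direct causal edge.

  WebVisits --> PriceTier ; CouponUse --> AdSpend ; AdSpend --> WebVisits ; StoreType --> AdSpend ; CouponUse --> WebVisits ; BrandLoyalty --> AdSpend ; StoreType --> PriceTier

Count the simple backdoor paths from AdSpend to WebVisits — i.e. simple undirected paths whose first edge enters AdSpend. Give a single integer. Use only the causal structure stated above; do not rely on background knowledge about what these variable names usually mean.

A backdoor path from AdSpend to WebVisits is any simple undirected path whose first edge points into AdSpend (i.e. leaves AdSpend via a parent).
Parents of AdSpend: {BrandLoyalty, CouponUse, StoreType}.
Enumerating:
  P1: AdSpend <- CouponUse -> WebVisits
  P2: AdSpend <- StoreType -> PriceTier <- WebVisits
That exhausts the simple backdoor paths. Count: 2.

2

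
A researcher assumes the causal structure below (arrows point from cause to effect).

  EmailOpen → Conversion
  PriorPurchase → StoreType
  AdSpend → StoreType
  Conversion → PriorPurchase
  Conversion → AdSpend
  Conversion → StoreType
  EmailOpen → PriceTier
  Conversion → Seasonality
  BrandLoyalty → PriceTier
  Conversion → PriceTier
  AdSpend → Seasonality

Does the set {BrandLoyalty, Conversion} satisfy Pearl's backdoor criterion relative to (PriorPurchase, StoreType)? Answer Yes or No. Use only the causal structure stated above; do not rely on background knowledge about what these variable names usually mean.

Backdoor paths from PriorPurchase to StoreType (paths whose first edge points into PriorPurchase):
  P1: PriorPurchase <- Conversion -> AdSpend -> StoreType
  P2: PriorPurchase <- Conversion -> Seasonality <- AdSpend -> StoreType
  P3: PriorPurchase <- Conversion -> StoreType
Condition 1 (no descendant of PriorPurchase in the set): holds — descendants of PriorPurchase are {StoreType}; none are in {BrandLoyalty, Conversion}.
Condition 2 (every backdoor path blocked by {BrandLoyalty, Conversion}):
  P1: blocked at fork node Conversion ∈ conditioning set.
  P2: blocked at fork node Conversion ∈ conditioning set.
  P3: blocked at fork node Conversion ∈ conditioning set.
{BrandLoyalty, Conversion} satisfies the backdoor criterion.

Yes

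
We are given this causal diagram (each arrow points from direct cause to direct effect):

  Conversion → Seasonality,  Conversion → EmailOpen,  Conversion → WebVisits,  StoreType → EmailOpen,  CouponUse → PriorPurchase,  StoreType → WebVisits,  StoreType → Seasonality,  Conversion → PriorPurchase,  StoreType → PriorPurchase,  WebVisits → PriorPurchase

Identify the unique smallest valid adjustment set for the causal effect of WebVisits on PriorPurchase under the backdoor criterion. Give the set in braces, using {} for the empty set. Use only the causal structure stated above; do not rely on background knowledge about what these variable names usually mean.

{Conversion, StoreType}

Variables eligible for adjustment (non-descendants of WebVisits, excluding WebVisits and PriorPurchase): {Conversion, CouponUse, EmailOpen, Seasonality, StoreType}.
Backdoor paths from WebVisits to PriorPurchase:
  P1: WebVisits <- Conversion -> Seasonality <- StoreType -> PriorPurchase
  P2: WebVisits <- Conversion -> EmailOpen <- StoreType -> PriorPurchase
  P3: WebVisits <- Conversion -> PriorPurchase
  P4: WebVisits <- StoreType -> Seasonality <- Conversion -> PriorPurchase
  P5: WebVisits <- StoreType -> EmailOpen <- Conversion -> PriorPurchase
  P6: WebVisits <- StoreType -> PriorPurchase
The empty set is not sufficient: P3 (WebVisits <- Conversion -> PriorPurchase) has no collider blocking it and no conditioned non-collider, so it is open.
Try {Conversion, StoreType}:
  P1: blocked at fork node Conversion ∈ conditioning set.
  P2: blocked at fork node Conversion ∈ conditioning set.
  P3: blocked at fork node Conversion ∈ conditioning set.
  P4: blocked at fork node StoreType ∈ conditioning set.
  P5: blocked at fork node StoreType ∈ conditioning set.
  P6: blocked at fork node StoreType ∈ conditioning set.
{Conversion, StoreType} contains no descendant of WebVisits and blocks every backdoor path.
Every element of {Conversion, StoreType} is needed (dropping Conversion leaves P3 open; dropping StoreType leaves P6 open), so no proper subset is valid.
Among all size-2 subsets of the eligible variables, only {Conversion, StoreType} blocks every backdoor path, so it is the unique smallest valid adjustment set.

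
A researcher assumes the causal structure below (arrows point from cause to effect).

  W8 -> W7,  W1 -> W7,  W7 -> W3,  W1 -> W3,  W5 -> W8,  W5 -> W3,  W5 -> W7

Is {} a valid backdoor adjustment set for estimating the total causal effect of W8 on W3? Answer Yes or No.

No

Backdoor paths from W8 to W3 (paths whose first edge points into W8):
  P1: W8 <- W5 -> W7 <- W1 -> W3
  P2: W8 <- W5 -> W7 -> W3
  P3: W8 <- W5 -> W3
Condition 1 (no descendant of W8 in the set): holds — descendants of W8 are {W3, W7}; none are in {}.
Condition 2 (every backdoor path blocked by {}):
  P1: blocked at collider W7 (neither it nor any descendant is in the conditioning set).
  P2: open — no interior node is in the conditioning set.
  P3: open — no interior node is in the conditioning set.
{} does not satisfy the backdoor criterion.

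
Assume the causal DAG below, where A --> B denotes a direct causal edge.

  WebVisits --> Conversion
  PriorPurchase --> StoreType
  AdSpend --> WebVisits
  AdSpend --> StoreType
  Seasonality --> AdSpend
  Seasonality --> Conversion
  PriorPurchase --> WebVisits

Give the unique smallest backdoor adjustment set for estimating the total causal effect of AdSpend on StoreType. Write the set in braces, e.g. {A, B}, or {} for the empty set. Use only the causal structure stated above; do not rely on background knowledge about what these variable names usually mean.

Variables eligible for adjustment (non-descendants of AdSpend, excluding AdSpend and StoreType): {PriorPurchase, Seasonality}.
Backdoor paths from AdSpend to StoreType:
  P1: AdSpend <- Seasonality -> Conversion <- WebVisits <- PriorPurchase -> StoreType
Each backdoor path contains an unconditioned collider, so every path is already blocked with the empty conditioning set:
  P1: blocked at collider Conversion (neither it nor any descendant is in the conditioning set).
The empty set is therefore the unique smallest valid set.

{}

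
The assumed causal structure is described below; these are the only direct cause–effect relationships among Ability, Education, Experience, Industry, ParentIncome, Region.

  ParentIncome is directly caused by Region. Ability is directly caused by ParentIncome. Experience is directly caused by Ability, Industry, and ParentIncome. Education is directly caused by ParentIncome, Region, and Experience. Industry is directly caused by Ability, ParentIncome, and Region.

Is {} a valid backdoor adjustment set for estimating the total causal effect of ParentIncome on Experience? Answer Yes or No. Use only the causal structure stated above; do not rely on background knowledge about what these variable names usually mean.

No

Backdoor paths from ParentIncome to Experience (paths whose first edge points into ParentIncome):
  P1: ParentIncome <- Region -> Industry <- Ability -> Experience
  P2: ParentIncome <- Region -> Industry -> Experience
  P3: ParentIncome <- Region -> Education <- Experience
Condition 1 (no descendant of ParentIncome in the set): holds — descendants of ParentIncome are {Ability, Education, Experience, Industry}; none are in {}.
Condition 2 (every backdoor path blocked by {}):
  P1: blocked at collider Industry (neither it nor any descendant is in the conditioning set).
  P2: open — no interior node is in the conditioning set.
  P3: blocked at collider Education (neither it nor any descendant is in the conditioning set).
{} does not satisfy the backdoor criterion.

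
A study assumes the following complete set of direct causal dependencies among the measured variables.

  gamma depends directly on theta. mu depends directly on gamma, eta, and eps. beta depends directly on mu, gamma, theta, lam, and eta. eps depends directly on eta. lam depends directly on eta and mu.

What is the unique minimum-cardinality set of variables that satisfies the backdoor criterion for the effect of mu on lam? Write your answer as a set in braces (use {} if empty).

{eta}

Variables eligible for adjustment (non-descendants of mu, excluding mu and lam): {eps, eta, gamma, theta}.
Backdoor paths from mu to lam:
  P1: mu <- eta -> lam
  P2: mu <- eta -> beta <- lam
  P3: mu <- gamma <- theta -> beta <- eta -> lam
  P4: mu <- gamma <- theta -> beta <- lam
  P5: mu <- gamma -> beta <- eta -> lam
  P6: mu <- gamma -> beta <- lam
  P7: mu <- eps <- eta -> lam
  P8: mu <- eps <- eta -> beta <- lam
The empty set is not sufficient: P1 (mu <- eta -> lam) has no collider blocking it and no conditioned non-collider, so it is open.
Try {eta}:
  P1: blocked at fork node eta ∈ conditioning set.
  P2: blocked at fork node eta ∈ conditioning set.
  P3: blocked at collider beta (neither it nor any descendant is in the conditioning set).
  P4: blocked at collider beta (neither it nor any descendant is in the conditioning set).
  P5: blocked at collider beta (neither it nor any descendant is in the conditioning set).
  P6: blocked at collider beta (neither it nor any descendant is in the conditioning set).
  P7: blocked at fork node eta ∈ conditioning set.
  P8: blocked at fork node eta ∈ conditioning set.
{eta} contains no descendant of mu and blocks every backdoor path.
No other singleton works — e.g. {theta} leaves P1 open — so {eta} is the unique smallest valid adjustment set.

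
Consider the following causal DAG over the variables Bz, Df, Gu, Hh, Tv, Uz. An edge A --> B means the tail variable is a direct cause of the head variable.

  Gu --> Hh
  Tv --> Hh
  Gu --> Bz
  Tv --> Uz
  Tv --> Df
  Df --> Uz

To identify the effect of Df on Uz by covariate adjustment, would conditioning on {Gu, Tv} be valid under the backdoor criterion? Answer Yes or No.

Yes

Backdoor paths from Df to Uz (paths whose first edge points into Df):
  P1: Df <- Tv -> Uz
Condition 1 (no descendant of Df in the set): holds — descendants of Df are {Uz}; none are in {Gu, Tv}.
Condition 2 (every backdoor path blocked by {Gu, Tv}):
  P1: blocked at fork node Tv ∈ conditioning set.
{Gu, Tv} satisfies the backdoor criterion.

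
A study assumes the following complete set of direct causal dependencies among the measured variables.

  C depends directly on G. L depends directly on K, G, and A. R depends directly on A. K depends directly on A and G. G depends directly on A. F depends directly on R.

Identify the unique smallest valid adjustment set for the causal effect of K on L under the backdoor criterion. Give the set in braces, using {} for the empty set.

Variables eligible for adjustment (non-descendants of K, excluding K and L): {A, C, F, G, R}.
Backdoor paths from K to L:
  P1: K <- A -> G -> L
  P2: K <- A -> L
  P3: K <- G <- A -> L
  P4: K <- G -> L
The empty set is not sufficient: P1 (K <- A -> G -> L) has no collider blocking it and no conditioned non-collider, so it is open.
Try {A, G}:
  P1: blocked at fork node A ∈ conditioning set.
  P2: blocked at fork node A ∈ conditioning set.
  P3: blocked at chain node G ∈ conditioning set.
  P4: blocked at fork node G ∈ conditioning set.
{A, G} contains no descendant of K and blocks every backdoor path.
Every element of {A, G} is needed (dropping A leaves P2 open; dropping G leaves P4 open), so no proper subset is valid.
Among all size-2 subsets of the eligible variables, only {A, G} blocks every backdoor path, so it is the unique smallest valid adjustment set.

{A, G}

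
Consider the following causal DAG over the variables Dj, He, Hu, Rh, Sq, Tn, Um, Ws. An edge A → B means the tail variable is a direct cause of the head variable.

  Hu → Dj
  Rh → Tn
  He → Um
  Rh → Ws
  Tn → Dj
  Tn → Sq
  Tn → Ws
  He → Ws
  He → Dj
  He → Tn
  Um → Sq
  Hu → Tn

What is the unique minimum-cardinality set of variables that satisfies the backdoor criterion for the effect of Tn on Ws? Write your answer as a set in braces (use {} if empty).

Variables eligible for adjustment (non-descendants of Tn, excluding Tn and Ws): {He, Hu, Rh, Um}.
Backdoor paths from Tn to Ws:
  P1: Tn <- He -> Ws
  P2: Tn <- Hu -> Dj <- He -> Ws
  P3: Tn <- Rh -> Ws
The empty set is not sufficient: P1 (Tn <- He -> Ws) has no collider blocking it and no conditioned non-collider, so it is open.
Try {He, Rh}:
  P1: blocked at fork node He ∈ conditioning set.
  P2: blocked at collider Dj (neither it nor any descendant is in the conditioning set).
  P3: blocked at fork node Rh ∈ conditioning set.
{He, Rh} contains no descendant of Tn and blocks every backdoor path.
Every element of {He, Rh} is needed (dropping He leaves P1 open; dropping Rh leaves P3 open), so no proper subset is valid.
Among all size-2 subsets of the eligible variables, only {He, Rh} blocks every backdoor path, so it is the unique smallest valid adjustment set.

{He, Rh}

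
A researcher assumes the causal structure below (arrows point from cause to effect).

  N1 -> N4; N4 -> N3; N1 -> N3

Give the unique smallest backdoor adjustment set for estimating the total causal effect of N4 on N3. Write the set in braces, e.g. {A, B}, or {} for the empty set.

{N1}

Variables eligible for adjustment (non-descendants of N4, excluding N4 and N3): {N1}.
Backdoor paths from N4 to N3:
  P1: N4 <- N1 -> N3
The empty set is not sufficient: P1 (N4 <- N1 -> N3) has no collider blocking it and no conditioned non-collider, so it is open.
Try {N1}:
  P1: blocked at fork node N1 ∈ conditioning set.
{N1} contains no descendant of N4 and blocks every backdoor path.
{N1} is the unique smallest valid adjustment set.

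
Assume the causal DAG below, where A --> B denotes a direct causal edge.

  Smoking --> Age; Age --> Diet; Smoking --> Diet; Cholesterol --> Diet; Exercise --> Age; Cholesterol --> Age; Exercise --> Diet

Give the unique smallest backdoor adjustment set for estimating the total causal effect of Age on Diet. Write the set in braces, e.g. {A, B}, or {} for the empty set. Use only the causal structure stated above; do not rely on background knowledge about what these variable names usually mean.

Variables eligible for adjustment (non-descendants of Age, excluding Age and Diet): {Cholesterol, Exercise, Smoking}.
Backdoor paths from Age to Diet:
  P1: Age <- Exercise -> Diet
  P2: Age <- Smoking -> Diet
  P3: Age <- Cholesterol -> Diet
The empty set is not sufficient: P1 (Age <- Exercise -> Diet) has no collider blocking it and no conditioned non-collider, so it is open.
Try {Cholesterol, Exercise, Smoking}:
  P1: blocked at fork node Exercise ∈ conditioning set.
  P2: blocked at fork node Smoking ∈ conditioning set.
  P3: blocked at fork node Cholesterol ∈ conditioning set.
{Cholesterol, Exercise, Smoking} contains no descendant of Age and blocks every backdoor path.
Every element of {Cholesterol, Exercise, Smoking} is needed (dropping Cholesterol leaves P3 open; dropping Exercise leaves P1 open; dropping Smoking leaves P2 open), so no proper subset is valid.
Among all size-3 subsets of the eligible variables, only {Cholesterol, Exercise, Smoking} blocks every backdoor path, so it is the unique smallest valid adjustment set.

{Cholesterol, Exercise, Smoking}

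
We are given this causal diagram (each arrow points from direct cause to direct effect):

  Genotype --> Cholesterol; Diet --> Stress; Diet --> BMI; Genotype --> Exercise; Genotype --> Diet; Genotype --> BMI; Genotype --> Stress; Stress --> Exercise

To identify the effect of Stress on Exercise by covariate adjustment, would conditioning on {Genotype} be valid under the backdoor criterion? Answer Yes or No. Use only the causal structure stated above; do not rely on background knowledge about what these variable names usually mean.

Backdoor paths from Stress to Exercise (paths whose first edge points into Stress):
  P1: Stress <- Genotype -> Exercise
  P2: Stress <- Diet <- Genotype -> Exercise
  P3: Stress <- Diet -> BMI <- Genotype -> Exercise
Condition 1 (no descendant of Stress in the set): holds — descendants of Stress are {Exercise}; none are in {Genotype}.
Condition 2 (every backdoor path blocked by {Genotype}):
  P1: blocked at fork node Genotype ∈ conditioning set.
  P2: blocked at fork node Genotype ∈ conditioning set.
  P3: blocked at collider BMI (neither it nor any descendant is in the conditioning set).
{Genotype} satisfies the backdoor criterion.

Yes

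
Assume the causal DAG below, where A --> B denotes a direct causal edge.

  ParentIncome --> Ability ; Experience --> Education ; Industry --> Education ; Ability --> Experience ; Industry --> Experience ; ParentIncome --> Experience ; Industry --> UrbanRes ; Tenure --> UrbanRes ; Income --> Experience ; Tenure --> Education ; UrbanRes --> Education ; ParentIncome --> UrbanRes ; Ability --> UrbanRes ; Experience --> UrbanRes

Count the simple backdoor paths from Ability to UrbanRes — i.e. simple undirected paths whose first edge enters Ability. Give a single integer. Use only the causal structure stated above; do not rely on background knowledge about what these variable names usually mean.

8

A backdoor path from Ability to UrbanRes is any simple undirected path whose first edge points into Ability (i.e. leaves Ability via a parent).
Parents of Ability: {ParentIncome}.
Enumerating:
  P1: Ability <- ParentIncome -> Experience <- Industry -> UrbanRes
  P2: Ability <- ParentIncome -> Experience <- Industry -> Education <- Tenure -> UrbanRes
  P3: Ability <- ParentIncome -> Experience <- Industry -> Education <- UrbanRes
  P4: Ability <- ParentIncome -> Experience -> UrbanRes
  P5: Ability <- ParentIncome -> Experience -> Education <- Tenure -> UrbanRes
  P6: Ability <- ParentIncome -> Experience -> Education <- Industry -> UrbanRes
  P7: Ability <- ParentIncome -> Experience -> Education <- UrbanRes
  P8: Ability <- ParentIncome -> UrbanRes
That exhausts the simple backdoor paths. Count: 8.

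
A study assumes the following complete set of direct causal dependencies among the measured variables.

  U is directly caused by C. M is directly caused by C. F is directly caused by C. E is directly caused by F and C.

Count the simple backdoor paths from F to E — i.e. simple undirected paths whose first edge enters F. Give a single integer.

A backdoor path from F to E is any simple undirected path whose first edge points into F (i.e. leaves F via a parent).
Parents of F: {C}.
Enumerating:
  P1: F <- C -> E
That exhausts the simple backdoor paths. Count: 1.

1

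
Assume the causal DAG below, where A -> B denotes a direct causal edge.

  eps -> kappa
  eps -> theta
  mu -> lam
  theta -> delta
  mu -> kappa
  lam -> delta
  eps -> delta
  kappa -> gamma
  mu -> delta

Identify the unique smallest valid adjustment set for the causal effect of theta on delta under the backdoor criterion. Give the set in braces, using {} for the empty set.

{eps}

Variables eligible for adjustment (non-descendants of theta, excluding theta and delta): {eps, gamma, kappa, lam, mu}.
Backdoor paths from theta to delta:
  P1: theta <- eps -> kappa <- mu -> lam -> delta
  P2: theta <- eps -> kappa <- mu -> delta
  P3: theta <- eps -> delta
The empty set is not sufficient: P3 (theta <- eps -> delta) has no collider blocking it and no conditioned non-collider, so it is open.
Try {eps}:
  P1: blocked at fork node eps ∈ conditioning set.
  P2: blocked at fork node eps ∈ conditioning set.
  P3: blocked at fork node eps ∈ conditioning set.
{eps} contains no descendant of theta and blocks every backdoor path.
No other singleton works — e.g. {mu} leaves P3 open — so {eps} is the unique smallest valid adjustment set.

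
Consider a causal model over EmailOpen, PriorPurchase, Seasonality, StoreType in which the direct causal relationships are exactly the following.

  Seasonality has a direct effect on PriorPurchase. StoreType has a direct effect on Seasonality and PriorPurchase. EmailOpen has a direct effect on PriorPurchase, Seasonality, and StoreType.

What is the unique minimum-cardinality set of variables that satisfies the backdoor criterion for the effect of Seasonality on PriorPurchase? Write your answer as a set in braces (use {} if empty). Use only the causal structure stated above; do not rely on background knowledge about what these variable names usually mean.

{EmailOpen, StoreType}

Variables eligible for adjustment (non-descendants of Seasonality, excluding Seasonality and PriorPurchase): {EmailOpen, StoreType}.
Backdoor paths from Seasonality to PriorPurchase:
  P1: Seasonality <- EmailOpen -> StoreType -> PriorPurchase
  P2: Seasonality <- EmailOpen -> PriorPurchase
  P3: Seasonality <- StoreType <- EmailOpen -> PriorPurchase
  P4: Seasonality <- StoreType -> PriorPurchase
The empty set is not sufficient: P1 (Seasonality <- EmailOpen -> StoreType -> PriorPurchase) has no collider blocking it and no conditioned non-collider, so it is open.
Try {EmailOpen, StoreType}:
  P1: blocked at fork node EmailOpen ∈ conditioning set.
  P2: blocked at fork node EmailOpen ∈ conditioning set.
  P3: blocked at chain node StoreType ∈ conditioning set.
  P4: blocked at fork node StoreType ∈ conditioning set.
{EmailOpen, StoreType} contains no descendant of Seasonality and blocks every backdoor path.
Every element of {EmailOpen, StoreType} is needed (dropping EmailOpen leaves P2 open; dropping StoreType leaves P4 open), so no proper subset is valid.
Among all size-2 subsets of the eligible variables, only {EmailOpen, StoreType} blocks every backdoor path, so it is the unique smallest valid adjustment set.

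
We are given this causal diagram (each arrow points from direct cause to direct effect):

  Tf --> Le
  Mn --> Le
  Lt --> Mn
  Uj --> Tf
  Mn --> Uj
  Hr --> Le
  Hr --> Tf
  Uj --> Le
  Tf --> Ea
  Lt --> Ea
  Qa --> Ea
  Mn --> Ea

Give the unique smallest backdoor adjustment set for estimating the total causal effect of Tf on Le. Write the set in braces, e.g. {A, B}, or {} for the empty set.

Variables eligible for adjustment (non-descendants of Tf, excluding Tf and Le): {Hr, Lt, Mn, Qa, Uj}.
Backdoor paths from Tf to Le:
  P1: Tf <- Uj <- Mn -> Le
  P2: Tf <- Uj -> Le
  P3: Tf <- Hr -> Le
The empty set is not sufficient: P1 (Tf <- Uj <- Mn -> Le) has no collider blocking it and no conditioned non-collider, so it is open.
Try {Hr, Uj}:
  P1: blocked at chain node Uj ∈ conditioning set.
  P2: blocked at fork node Uj ∈ conditioning set.
  P3: blocked at fork node Hr ∈ conditioning set.
{Hr, Uj} contains no descendant of Tf and blocks every backdoor path.
Every element of {Hr, Uj} is needed (dropping Hr leaves P3 open; dropping Uj leaves P1 open), so no proper subset is valid.
Among all size-2 subsets of the eligible variables, only {Hr, Uj} blocks every backdoor path, so it is the unique smallest valid adjustment set.

{Hr, Uj}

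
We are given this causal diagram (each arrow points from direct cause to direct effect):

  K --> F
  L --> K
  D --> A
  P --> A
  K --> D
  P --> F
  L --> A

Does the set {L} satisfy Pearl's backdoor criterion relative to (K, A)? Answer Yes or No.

Backdoor paths from K to A (paths whose first edge points into K):
  P1: K <- L -> A
Condition 1 (no descendant of K in the set): holds — descendants of K are {A, D, F}; none are in {L}.
Condition 2 (every backdoor path blocked by {L}):
  P1: blocked at fork node L ∈ conditioning set.
{L} satisfies the backdoor criterion.

Yes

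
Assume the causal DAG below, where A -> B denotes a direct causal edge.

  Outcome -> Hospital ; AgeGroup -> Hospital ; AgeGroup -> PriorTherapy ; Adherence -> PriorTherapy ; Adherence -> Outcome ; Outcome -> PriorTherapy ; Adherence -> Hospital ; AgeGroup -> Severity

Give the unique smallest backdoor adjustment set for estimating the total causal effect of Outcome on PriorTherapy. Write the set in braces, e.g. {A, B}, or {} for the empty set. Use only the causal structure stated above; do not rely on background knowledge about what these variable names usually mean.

{Adherence}

Variables eligible for adjustment (non-descendants of Outcome, excluding Outcome and PriorTherapy): {Adherence, AgeGroup, Severity}.
Backdoor paths from Outcome to PriorTherapy:
  P1: Outcome <- Adherence -> PriorTherapy
  P2: Outcome <- Adherence -> Hospital <- AgeGroup -> PriorTherapy
The empty set is not sufficient: P1 (Outcome <- Adherence -> PriorTherapy) has no collider blocking it and no conditioned non-collider, so it is open.
Try {Adherence}:
  P1: blocked at fork node Adherence ∈ conditioning set.
  P2: blocked at fork node Adherence ∈ conditioning set.
{Adherence} contains no descendant of Outcome and blocks every backdoor path.
No other singleton works — e.g. {AgeGroup} leaves P1 open — so {Adherence} is the unique smallest valid adjustment set.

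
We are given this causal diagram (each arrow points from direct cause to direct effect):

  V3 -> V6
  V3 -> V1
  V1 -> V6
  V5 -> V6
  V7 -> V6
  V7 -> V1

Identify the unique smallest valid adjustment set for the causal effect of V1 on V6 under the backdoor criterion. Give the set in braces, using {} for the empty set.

{V3, V7}

Variables eligible for adjustment (non-descendants of V1, excluding V1 and V6): {V3, V5, V7}.
Backdoor paths from V1 to V6:
  P1: V1 <- V3 -> V6
  P2: V1 <- V7 -> V6
The empty set is not sufficient: P1 (V1 <- V3 -> V6) has no collider blocking it and no conditioned non-collider, so it is open.
Try {V3, V7}:
  P1: blocked at fork node V3 ∈ conditioning set.
  P2: blocked at fork node V7 ∈ conditioning set.
{V3, V7} contains no descendant of V1 and blocks every backdoor path.
Every element of {V3, V7} is needed (dropping V3 leaves P1 open; dropping V7 leaves P2 open), so no proper subset is valid.
Among all size-2 subsets of the eligible variables, only {V3, V7} blocks every backdoor path, so it is the unique smallest valid adjustment set.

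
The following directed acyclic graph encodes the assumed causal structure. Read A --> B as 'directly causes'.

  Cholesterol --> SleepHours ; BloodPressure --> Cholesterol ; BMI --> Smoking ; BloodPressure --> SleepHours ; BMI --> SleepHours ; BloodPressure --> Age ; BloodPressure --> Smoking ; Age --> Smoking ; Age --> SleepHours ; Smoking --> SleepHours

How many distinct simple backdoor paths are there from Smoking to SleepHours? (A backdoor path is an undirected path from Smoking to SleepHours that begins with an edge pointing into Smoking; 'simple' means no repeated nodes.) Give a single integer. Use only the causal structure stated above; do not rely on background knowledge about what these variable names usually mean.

7

A backdoor path from Smoking to SleepHours is any simple undirected path whose first edge points into Smoking (i.e. leaves Smoking via a parent).
Parents of Smoking: {Age, BMI, BloodPressure}.
Enumerating:
  P1: Smoking <- BloodPressure -> Age -> SleepHours
  P2: Smoking <- BloodPressure -> Cholesterol -> SleepHours
  P3: Smoking <- BloodPressure -> SleepHours
  P4: Smoking <- Age <- BloodPressure -> Cholesterol -> SleepHours
  P5: Smoking <- Age <- BloodPressure -> SleepHours
  P6: Smoking <- Age -> SleepHours
  P7: Smoking <- BMI -> SleepHours
That exhausts the simple backdoor paths. Count: 7.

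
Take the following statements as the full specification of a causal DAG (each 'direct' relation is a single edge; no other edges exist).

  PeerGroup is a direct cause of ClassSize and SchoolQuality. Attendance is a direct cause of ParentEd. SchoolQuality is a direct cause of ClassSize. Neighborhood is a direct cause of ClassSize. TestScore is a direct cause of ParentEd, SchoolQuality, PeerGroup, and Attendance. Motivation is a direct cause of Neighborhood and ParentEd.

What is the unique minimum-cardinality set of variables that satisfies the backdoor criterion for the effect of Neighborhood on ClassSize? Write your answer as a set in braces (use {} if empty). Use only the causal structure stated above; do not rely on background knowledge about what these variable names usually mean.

Variables eligible for adjustment (non-descendants of Neighborhood, excluding Neighborhood and ClassSize): {Attendance, Motivation, ParentEd, PeerGroup, SchoolQuality, TestScore}.
Backdoor paths from Neighborhood to ClassSize:
  P1: Neighborhood <- Motivation -> ParentEd <- TestScore -> PeerGroup -> SchoolQuality -> ClassSize
  P2: Neighborhood <- Motivation -> ParentEd <- TestScore -> PeerGroup -> ClassSize
  P3: Neighborhood <- Motivation -> ParentEd <- TestScore -> SchoolQuality <- PeerGroup -> ClassSize
  P4: Neighborhood <- Motivation -> ParentEd <- TestScore -> SchoolQuality -> ClassSize
  P5: Neighborhood <- Motivation -> ParentEd <- Attendance <- TestScore -> PeerGroup -> SchoolQuality -> ClassSize
  P6: Neighborhood <- Motivation -> ParentEd <- Attendance <- TestScore -> PeerGroup -> ClassSize
  P7: Neighborhood <- Motivation -> ParentEd <- Attendance <- TestScore -> SchoolQuality <- PeerGroup -> ClassSize
  P8: Neighborhood <- Motivation -> ParentEd <- Attendance <- TestScore -> SchoolQuality -> ClassSize
Each backdoor path contains an unconditioned collider, so every path is already blocked with the empty conditioning set:
  P1: blocked at collider ParentEd (neither it nor any descendant is in the conditioning set).
  P2: blocked at collider ParentEd (neither it nor any descendant is in the conditioning set).
  P3: blocked at collider ParentEd (neither it nor any descendant is in the conditioning set).
  P4: blocked at collider ParentEd (neither it nor any descendant is in the conditioning set).
  P5: blocked at collider ParentEd (neither it nor any descendant is in the conditioning set).
  P6: blocked at collider ParentEd (neither it nor any descendant is in the conditioning set).
  P7: blocked at collider ParentEd (neither it nor any descendant is in the conditioning set).
  P8: blocked at collider ParentEd (neither it nor any descendant is in the conditioning set).
The empty set is therefore the unique smallest valid set.

{}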